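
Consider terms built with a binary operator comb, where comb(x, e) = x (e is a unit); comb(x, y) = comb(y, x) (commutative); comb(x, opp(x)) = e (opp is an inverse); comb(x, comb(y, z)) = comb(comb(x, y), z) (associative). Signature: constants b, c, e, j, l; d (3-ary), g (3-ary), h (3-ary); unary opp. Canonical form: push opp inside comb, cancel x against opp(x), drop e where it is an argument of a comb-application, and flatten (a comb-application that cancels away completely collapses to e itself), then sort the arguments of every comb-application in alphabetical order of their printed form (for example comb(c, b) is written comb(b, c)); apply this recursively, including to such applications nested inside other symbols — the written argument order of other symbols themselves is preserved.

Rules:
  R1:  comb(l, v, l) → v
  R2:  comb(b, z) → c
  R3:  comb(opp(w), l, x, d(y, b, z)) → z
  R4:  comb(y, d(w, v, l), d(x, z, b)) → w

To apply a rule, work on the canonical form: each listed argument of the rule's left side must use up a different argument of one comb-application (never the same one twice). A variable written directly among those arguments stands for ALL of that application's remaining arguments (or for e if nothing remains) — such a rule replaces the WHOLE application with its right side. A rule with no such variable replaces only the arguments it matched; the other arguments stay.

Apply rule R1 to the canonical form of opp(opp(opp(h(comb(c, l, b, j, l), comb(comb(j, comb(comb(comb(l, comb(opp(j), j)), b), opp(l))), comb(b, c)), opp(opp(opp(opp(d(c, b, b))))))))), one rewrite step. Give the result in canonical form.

Answer: opp(h(comb(b, c, j), comb(b, b, c, j), d(c, b, b)))

Derivation:
Canonical form:  opp(h(comb(b, c, j, l, l), comb(b, b, c, j), d(c, b, b)))
Match R1:  consume l, l;  v := comb(b, c, j)
The extension variable absorbs all remaining arguments, so the whole application is rewritten.
New term:  opp(h(comb(b, c, j), comb(b, b, c, j), d(c, b, b)))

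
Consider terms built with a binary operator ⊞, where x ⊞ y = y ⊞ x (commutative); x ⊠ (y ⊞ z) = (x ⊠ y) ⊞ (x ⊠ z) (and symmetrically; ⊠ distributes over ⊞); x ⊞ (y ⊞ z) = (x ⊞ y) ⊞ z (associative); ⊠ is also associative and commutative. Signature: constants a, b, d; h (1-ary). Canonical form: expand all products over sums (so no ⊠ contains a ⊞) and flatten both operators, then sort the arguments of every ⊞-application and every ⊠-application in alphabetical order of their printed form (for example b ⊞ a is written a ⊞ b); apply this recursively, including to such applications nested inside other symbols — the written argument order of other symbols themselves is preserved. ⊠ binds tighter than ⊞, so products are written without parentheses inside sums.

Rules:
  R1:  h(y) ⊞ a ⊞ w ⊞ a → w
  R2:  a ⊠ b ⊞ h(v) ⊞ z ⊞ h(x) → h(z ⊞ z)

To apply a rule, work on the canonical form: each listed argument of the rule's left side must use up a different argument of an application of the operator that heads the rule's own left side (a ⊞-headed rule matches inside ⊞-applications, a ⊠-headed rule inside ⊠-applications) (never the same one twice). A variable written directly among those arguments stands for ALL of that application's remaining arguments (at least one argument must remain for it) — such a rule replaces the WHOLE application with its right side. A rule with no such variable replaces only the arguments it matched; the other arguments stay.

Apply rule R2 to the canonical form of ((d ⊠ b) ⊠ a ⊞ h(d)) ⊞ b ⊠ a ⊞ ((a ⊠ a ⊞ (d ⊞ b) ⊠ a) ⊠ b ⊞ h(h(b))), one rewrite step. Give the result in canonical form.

Answer: h(a ⊠ a ⊠ b ⊞ a ⊠ a ⊠ b ⊞ a ⊠ b ⊠ b ⊞ a ⊠ b ⊠ b ⊞ a ⊠ b ⊠ d ⊞ a ⊠ b ⊠ d ⊞ a ⊠ b ⊠ d ⊞ a ⊠ b ⊠ d)

Derivation:
Canonical form:  a ⊠ a ⊠ b ⊞ a ⊠ b ⊞ a ⊠ b ⊠ b ⊞ a ⊠ b ⊠ d ⊞ a ⊠ b ⊠ d ⊞ h(d) ⊞ h(h(b))
Apply R2:  consuming a ⊠ b, h(d), h(h(b));  v := d, x := h(b), z := a ⊠ a ⊠ b ⊞ a ⊠ b ⊠ b ⊞ a ⊠ b ⊠ d ⊞ a ⊠ b ⊠ d
The variable takes the whole remainder — replace the entire application.
New term:  h(a ⊠ a ⊠ b ⊞ a ⊠ a ⊠ b ⊞ a ⊠ b ⊠ b ⊞ a ⊠ b ⊠ b ⊞ a ⊠ b ⊠ d ⊞ a ⊠ b ⊠ d ⊞ a ⊠ b ⊠ d ⊞ a ⊠ b ⊠ d)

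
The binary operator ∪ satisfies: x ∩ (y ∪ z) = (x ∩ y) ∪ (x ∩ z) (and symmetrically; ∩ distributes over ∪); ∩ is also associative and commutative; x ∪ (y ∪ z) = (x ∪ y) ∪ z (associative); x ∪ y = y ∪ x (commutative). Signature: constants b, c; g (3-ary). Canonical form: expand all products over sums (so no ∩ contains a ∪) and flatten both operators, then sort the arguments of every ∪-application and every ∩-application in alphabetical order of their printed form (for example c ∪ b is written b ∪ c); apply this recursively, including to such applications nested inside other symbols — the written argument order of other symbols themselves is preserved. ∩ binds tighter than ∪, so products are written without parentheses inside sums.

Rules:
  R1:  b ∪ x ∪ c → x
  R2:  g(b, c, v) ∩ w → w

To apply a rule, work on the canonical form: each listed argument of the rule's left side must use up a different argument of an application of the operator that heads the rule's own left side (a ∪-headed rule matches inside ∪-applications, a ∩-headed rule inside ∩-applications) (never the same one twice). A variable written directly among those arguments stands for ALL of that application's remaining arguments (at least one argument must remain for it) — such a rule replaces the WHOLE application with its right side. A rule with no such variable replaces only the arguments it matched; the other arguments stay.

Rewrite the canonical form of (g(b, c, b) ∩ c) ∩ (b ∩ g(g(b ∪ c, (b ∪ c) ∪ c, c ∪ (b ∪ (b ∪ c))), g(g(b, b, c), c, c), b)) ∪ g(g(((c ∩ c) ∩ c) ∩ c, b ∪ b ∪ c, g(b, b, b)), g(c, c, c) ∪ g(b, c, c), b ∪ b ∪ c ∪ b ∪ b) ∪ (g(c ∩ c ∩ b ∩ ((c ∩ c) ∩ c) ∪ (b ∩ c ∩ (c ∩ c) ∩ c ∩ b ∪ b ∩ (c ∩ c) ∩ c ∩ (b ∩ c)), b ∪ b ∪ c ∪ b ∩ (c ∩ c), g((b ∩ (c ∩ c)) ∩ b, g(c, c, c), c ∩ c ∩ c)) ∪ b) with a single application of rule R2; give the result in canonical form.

Answer: b ∪ b ∩ c ∩ g(g(b ∪ c, b ∪ c ∪ c, b ∪ b ∪ c ∪ c), g(g(b, b, c), c, c), b) ∪ g(b ∩ b ∩ c ∩ c ∩ c ∩ c ∪ b ∩ b ∩ c ∩ c ∩ c ∩ c ∪ b ∩ c ∩ c ∩ c ∩ c ∩ c, b ∪ b ∪ b ∩ c ∩ c ∪ c, g(b ∩ b ∩ c ∩ c, g(c, c, c), c ∩ c ∩ c)) ∪ g(g(c ∩ c ∩ c ∩ c, b ∪ b ∪ c, g(b, b, b)), g(b, c, c) ∪ g(c, c, c), b ∪ b ∪ b ∪ b ∪ c)

Derivation:
Canonical form:  b ∪ b ∩ c ∩ g(b, c, b) ∩ g(g(b ∪ c, b ∪ c ∪ c, b ∪ b ∪ c ∪ c), g(g(b, b, c), c, c), b) ∪ g(b ∩ b ∩ c ∩ c ∩ c ∩ c ∪ b ∩ b ∩ c ∩ c ∩ c ∩ c ∪ b ∩ c ∩ c ∩ c ∩ c ∩ c, b ∪ b ∪ b ∩ c ∩ c ∪ c, g(b ∩ b ∩ c ∩ c, g(c, c, c), c ∩ c ∩ c)) ∪ g(g(c ∩ c ∩ c ∩ c, b ∪ b ∪ c, g(b, b, b)), g(b, c, c) ∪ g(c, c, c), b ∪ b ∪ b ∪ b ∪ c)
R2 matches:  uses g(b, c, b);  v := b, w := b ∩ c ∩ g(g(b ∪ c, b ∪ c ∪ c, b ∪ b ∪ c ∪ c), g(g(b, b, c), c, c), b)
The variable takes the whole remainder — replace the entire application.
Giving:  b ∪ b ∩ c ∩ g(g(b ∪ c, b ∪ c ∪ c, b ∪ b ∪ c ∪ c), g(g(b, b, c), c, c), b) ∪ g(b ∩ b ∩ c ∩ c ∩ c ∩ c ∪ b ∩ b ∩ c ∩ c ∩ c ∩ c ∪ b ∩ c ∩ c ∩ c ∩ c ∩ c, b ∪ b ∪ b ∩ c ∩ c ∪ c, g(b ∩ b ∩ c ∩ c, g(c, c, c), c ∩ c ∩ c)) ∪ g(g(c ∩ c ∩ c ∩ c, b ∪ b ∪ c, g(b, b, b)), g(b, c, c) ∪ g(c, c, c), b ∪ b ∪ b ∪ b ∪ c)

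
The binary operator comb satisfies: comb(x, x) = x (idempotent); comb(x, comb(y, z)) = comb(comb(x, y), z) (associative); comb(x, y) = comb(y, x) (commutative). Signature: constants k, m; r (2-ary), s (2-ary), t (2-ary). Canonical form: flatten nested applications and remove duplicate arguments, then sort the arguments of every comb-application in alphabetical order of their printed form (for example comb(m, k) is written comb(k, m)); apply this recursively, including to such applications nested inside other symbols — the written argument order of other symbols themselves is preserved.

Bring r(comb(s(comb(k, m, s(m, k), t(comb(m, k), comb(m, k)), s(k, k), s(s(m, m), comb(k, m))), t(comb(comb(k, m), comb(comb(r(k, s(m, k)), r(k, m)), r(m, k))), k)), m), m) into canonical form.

Answer: r(comb(m, s(comb(k, m, s(k, k), s(m, k), s(s(m, m), comb(k, m)), t(comb(k, m), comb(k, m))), t(comb(k, m, r(k, m), r(k, s(m, k)), r(m, k)), k))), m)

Derivation:
Focus inside:  comb(s(comb(k, m, s(m, k), t(comb(m, k), comb(m, k)), s(k, k), s(s(m, m), comb(k, m))), t(comb(comb(k, m), comb(comb(r(k, s(m, k)), r(k, m)), r(m, k))), k)), m)
Canonicalize subterm:  s(comb(k, m, s(m, k), t(comb(m, k), comb(m, k)), s(k, k), s(s(m, m), comb(k, m))), t(comb(comb(k, m), comb(comb(r(k, s(m, k)), r(k, m)), r(m, k))), k))  →  s(comb(k, m, s(k, k), s(m, k), s(s(m, m), comb(k, m)), t(comb(k, m), comb(k, m))), t(comb(k, m, r(k, m), r(k, s(m, k)), r(m, k)), k))
Order the arguments:  comb(m, s(comb(k, m, s(k, k), s(m, k), s(s(m, m), comb(k, m)), t(comb(k, m), comb(k, m))), t(comb(k, m, r(k, m), r(k, s(m, k)), r(m, k)), k)))
Reassemble:  r(comb(m, s(comb(k, m, s(k, k), s(m, k), s(s(m, m), comb(k, m)), t(comb(k, m), comb(k, m))), t(comb(k, m, r(k, m), r(k, s(m, k)), r(m, k)), k))), m)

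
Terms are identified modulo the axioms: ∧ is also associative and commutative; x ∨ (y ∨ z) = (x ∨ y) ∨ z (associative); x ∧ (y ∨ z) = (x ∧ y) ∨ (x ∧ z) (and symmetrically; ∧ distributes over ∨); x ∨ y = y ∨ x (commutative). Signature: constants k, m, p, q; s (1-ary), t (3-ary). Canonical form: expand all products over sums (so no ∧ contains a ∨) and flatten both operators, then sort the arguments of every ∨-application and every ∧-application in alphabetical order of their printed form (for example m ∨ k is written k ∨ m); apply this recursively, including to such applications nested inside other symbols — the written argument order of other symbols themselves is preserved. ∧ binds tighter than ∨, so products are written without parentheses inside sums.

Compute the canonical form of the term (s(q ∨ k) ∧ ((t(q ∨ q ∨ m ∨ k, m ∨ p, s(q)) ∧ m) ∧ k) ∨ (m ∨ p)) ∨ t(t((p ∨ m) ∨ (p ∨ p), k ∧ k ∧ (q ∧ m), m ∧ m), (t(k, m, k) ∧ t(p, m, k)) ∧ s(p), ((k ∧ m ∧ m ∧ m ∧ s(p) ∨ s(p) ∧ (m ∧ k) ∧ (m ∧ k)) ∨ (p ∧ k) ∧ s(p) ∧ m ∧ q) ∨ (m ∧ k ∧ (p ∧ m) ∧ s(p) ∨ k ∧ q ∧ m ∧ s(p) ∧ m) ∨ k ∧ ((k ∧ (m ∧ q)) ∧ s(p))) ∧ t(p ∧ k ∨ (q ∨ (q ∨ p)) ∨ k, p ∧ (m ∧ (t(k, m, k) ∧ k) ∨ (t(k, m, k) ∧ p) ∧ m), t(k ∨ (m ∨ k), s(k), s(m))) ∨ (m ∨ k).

Distribute:  k ∧ m ∧ s(k ∨ q) ∧ t(k ∨ m ∨ q ∨ q, m ∨ p, s(q)) ∨ m ∨ p ∨ t(k ∨ k ∧ p ∨ p ∨ q ∨ q, k ∧ m ∧ p ∧ t(k, m, k) ∨ m ∧ p ∧ p ∧ t(k, m, k), t(k ∨ k ∨ m, s(k), s(m))) ∧ t(t(m ∨ p ∨ p ∨ p, k ∧ k ∧ m ∧ q, m ∧ m), s(p) ∧ t(k, m, k) ∧ t(p, m, k), k ∧ k ∧ m ∧ m ∧ s(p) ∨ k ∧ k ∧ m ∧ q ∧ s(p) ∨ k ∧ m ∧ m ∧ m ∧ s(p) ∨ k ∧ m ∧ m ∧ p ∧ s(p) ∨ k ∧ m ∧ m ∧ q ∧ s(p) ∨ k ∧ m ∧ p ∧ q ∧ s(p)) ∨ m ∨ k
Order the arguments:  k ∨ k ∧ m ∧ s(k ∨ q) ∧ t(k ∨ m ∨ q ∨ q, m ∨ p, s(q)) ∨ m ∨ m ∨ p ∨ t(k ∨ k ∧ p ∨ p ∨ q ∨ q, k ∧ m ∧ p ∧ t(k, m, k) ∨ m ∧ p ∧ p ∧ t(k, m, k), t(k ∨ k ∨ m, s(k), s(m))) ∧ t(t(m ∨ p ∨ p ∨ p, k ∧ k ∧ m ∧ q, m ∧ m), s(p) ∧ t(k, m, k) ∧ t(p, m, k), k ∧ k ∧ m ∧ m ∧ s(p) ∨ k ∧ k ∧ m ∧ q ∧ s(p) ∨ k ∧ m ∧ m ∧ m ∧ s(p) ∨ k ∧ m ∧ m ∧ p ∧ s(p) ∨ k ∧ m ∧ m ∧ q ∧ s(p) ∨ k ∧ m ∧ p ∧ q ∧ s(p))

Answer: k ∨ k ∧ m ∧ s(k ∨ q) ∧ t(k ∨ m ∨ q ∨ q, m ∨ p, s(q)) ∨ m ∨ m ∨ p ∨ t(k ∨ k ∧ p ∨ p ∨ q ∨ q, k ∧ m ∧ p ∧ t(k, m, k) ∨ m ∧ p ∧ p ∧ t(k, m, k), t(k ∨ k ∨ m, s(k), s(m))) ∧ t(t(m ∨ p ∨ p ∨ p, k ∧ k ∧ m ∧ q, m ∧ m), s(p) ∧ t(k, m, k) ∧ t(p, m, k), k ∧ k ∧ m ∧ m ∧ s(p) ∨ k ∧ k ∧ m ∧ q ∧ s(p) ∨ k ∧ m ∧ m ∧ m ∧ s(p) ∨ k ∧ m ∧ m ∧ p ∧ s(p) ∨ k ∧ m ∧ m ∧ q ∧ s(p) ∨ k ∧ m ∧ p ∧ q ∧ s(p))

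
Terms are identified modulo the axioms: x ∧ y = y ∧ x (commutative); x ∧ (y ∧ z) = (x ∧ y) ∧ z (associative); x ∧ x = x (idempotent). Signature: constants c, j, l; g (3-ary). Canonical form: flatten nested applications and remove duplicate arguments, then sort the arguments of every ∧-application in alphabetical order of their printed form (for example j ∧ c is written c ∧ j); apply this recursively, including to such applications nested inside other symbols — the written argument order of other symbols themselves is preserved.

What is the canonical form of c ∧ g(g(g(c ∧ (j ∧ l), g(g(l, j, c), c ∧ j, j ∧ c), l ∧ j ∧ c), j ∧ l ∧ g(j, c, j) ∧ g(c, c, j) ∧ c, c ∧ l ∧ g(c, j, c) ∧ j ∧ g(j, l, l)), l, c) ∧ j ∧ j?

Answer: c ∧ g(g(g(c ∧ j ∧ l, g(g(l, j, c), c ∧ j, c ∧ j), c ∧ j ∧ l), c ∧ g(c, c, j) ∧ g(j, c, j) ∧ j ∧ l, c ∧ g(c, j, c) ∧ g(j, l, l) ∧ j ∧ l), l, c) ∧ j

Derivation:
Inside:  g(g(g(c ∧ (j ∧ l), g(g(l, j, c), c ∧ j, j ∧ c), l ∧ j ∧ c), j ∧ l ∧ g(j, c, j) ∧ g(c, c, j) ∧ c, c ∧ l ∧ g(c, j, c) ∧ j ∧ g(j, l, l)), l, c)  →  g(g(g(c ∧ j ∧ l, g(g(l, j, c), c ∧ j, c ∧ j), c ∧ j ∧ l), c ∧ g(c, c, j) ∧ g(j, c, j) ∧ j ∧ l, c ∧ g(c, j, c) ∧ g(j, l, l) ∧ j ∧ l), l, c)
Idempotence:  drop duplicate j
Sort:  c ∧ g(g(g(c ∧ j ∧ l, g(g(l, j, c), c ∧ j, c ∧ j), c ∧ j ∧ l), c ∧ g(c, c, j) ∧ g(j, c, j) ∧ j ∧ l, c ∧ g(c, j, c) ∧ g(j, l, l) ∧ j ∧ l), l, c) ∧ j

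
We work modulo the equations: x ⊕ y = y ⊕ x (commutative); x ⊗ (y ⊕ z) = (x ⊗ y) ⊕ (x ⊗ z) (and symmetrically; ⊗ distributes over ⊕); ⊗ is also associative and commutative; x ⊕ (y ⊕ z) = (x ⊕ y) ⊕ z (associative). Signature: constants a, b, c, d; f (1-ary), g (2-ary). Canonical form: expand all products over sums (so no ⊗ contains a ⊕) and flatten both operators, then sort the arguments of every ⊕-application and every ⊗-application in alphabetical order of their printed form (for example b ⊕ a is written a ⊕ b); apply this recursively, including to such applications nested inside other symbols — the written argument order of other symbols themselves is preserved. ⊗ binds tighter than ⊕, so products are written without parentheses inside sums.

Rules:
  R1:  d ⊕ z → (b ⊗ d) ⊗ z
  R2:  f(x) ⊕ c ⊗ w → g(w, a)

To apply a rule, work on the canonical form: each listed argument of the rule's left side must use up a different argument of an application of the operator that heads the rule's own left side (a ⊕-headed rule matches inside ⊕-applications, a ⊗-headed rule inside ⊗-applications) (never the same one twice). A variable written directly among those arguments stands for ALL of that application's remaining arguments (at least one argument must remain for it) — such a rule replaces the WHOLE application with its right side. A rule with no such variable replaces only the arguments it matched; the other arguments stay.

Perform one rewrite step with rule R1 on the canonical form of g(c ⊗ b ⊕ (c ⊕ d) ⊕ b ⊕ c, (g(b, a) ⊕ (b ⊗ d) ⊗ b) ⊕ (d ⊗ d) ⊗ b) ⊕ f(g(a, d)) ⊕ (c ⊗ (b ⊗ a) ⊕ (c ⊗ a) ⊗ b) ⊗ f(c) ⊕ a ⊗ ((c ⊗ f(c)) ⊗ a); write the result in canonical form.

Canonical form:  a ⊗ a ⊗ c ⊗ f(c) ⊕ a ⊗ b ⊗ c ⊗ f(c) ⊕ a ⊗ b ⊗ c ⊗ f(c) ⊕ f(g(a, d)) ⊕ g(b ⊕ b ⊗ c ⊕ c ⊕ c ⊕ d, b ⊗ b ⊗ d ⊕ b ⊗ d ⊗ d ⊕ g(b, a))
Match R1:  consume d;  z := b ⊕ b ⊗ c ⊕ c ⊕ c
Every leftover argument binds to the variable; the entire application is replaced.
New term:  a ⊗ a ⊗ c ⊗ f(c) ⊕ a ⊗ b ⊗ c ⊗ f(c) ⊕ a ⊗ b ⊗ c ⊗ f(c) ⊕ f(g(a, d)) ⊕ g(b ⊗ b ⊗ c ⊗ d ⊕ b ⊗ b ⊗ d ⊕ b ⊗ c ⊗ d ⊕ b ⊗ c ⊗ d, b ⊗ b ⊗ d ⊕ b ⊗ d ⊗ d ⊕ g(b, a))

Answer: a ⊗ a ⊗ c ⊗ f(c) ⊕ a ⊗ b ⊗ c ⊗ f(c) ⊕ a ⊗ b ⊗ c ⊗ f(c) ⊕ f(g(a, d)) ⊕ g(b ⊗ b ⊗ c ⊗ d ⊕ b ⊗ b ⊗ d ⊕ b ⊗ c ⊗ d ⊕ b ⊗ c ⊗ d, b ⊗ b ⊗ d ⊕ b ⊗ d ⊗ d ⊕ g(b, a))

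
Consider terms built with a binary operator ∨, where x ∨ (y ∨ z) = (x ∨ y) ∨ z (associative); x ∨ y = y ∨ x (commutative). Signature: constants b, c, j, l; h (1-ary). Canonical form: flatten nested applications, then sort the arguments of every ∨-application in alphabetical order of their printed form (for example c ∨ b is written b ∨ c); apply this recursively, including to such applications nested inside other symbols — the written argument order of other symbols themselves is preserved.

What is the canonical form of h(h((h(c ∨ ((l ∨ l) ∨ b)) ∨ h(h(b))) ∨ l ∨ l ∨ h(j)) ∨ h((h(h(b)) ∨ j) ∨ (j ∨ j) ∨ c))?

Focus inside:  h((h(c ∨ ((l ∨ l) ∨ b)) ∨ h(h(b))) ∨ l ∨ l ∨ h(j)) ∨ h((h(h(b)) ∨ j) ∨ (j ∨ j) ∨ c)
Canonicalize subterm:  h((h(c ∨ ((l ∨ l) ∨ b)) ∨ h(h(b))) ∨ l ∨ l ∨ h(j))  →  h(h(b ∨ c ∨ l ∨ l) ∨ h(h(b)) ∨ h(j) ∨ l ∨ l)
Simplify inside:  h((h(h(b)) ∨ j) ∨ (j ∨ j) ∨ c)  →  h(c ∨ h(h(b)) ∨ j ∨ j ∨ j)
Order the arguments:  h(c ∨ h(h(b)) ∨ j ∨ j ∨ j) ∨ h(h(b ∨ c ∨ l ∨ l) ∨ h(h(b)) ∨ h(j) ∨ l ∨ l)
Put back:  h(h(c ∨ h(h(b)) ∨ j ∨ j ∨ j) ∨ h(h(b ∨ c ∨ l ∨ l) ∨ h(h(b)) ∨ h(j) ∨ l ∨ l))

Answer: h(h(c ∨ h(h(b)) ∨ j ∨ j ∨ j) ∨ h(h(b ∨ c ∨ l ∨ l) ∨ h(h(b)) ∨ h(j) ∨ l ∨ l))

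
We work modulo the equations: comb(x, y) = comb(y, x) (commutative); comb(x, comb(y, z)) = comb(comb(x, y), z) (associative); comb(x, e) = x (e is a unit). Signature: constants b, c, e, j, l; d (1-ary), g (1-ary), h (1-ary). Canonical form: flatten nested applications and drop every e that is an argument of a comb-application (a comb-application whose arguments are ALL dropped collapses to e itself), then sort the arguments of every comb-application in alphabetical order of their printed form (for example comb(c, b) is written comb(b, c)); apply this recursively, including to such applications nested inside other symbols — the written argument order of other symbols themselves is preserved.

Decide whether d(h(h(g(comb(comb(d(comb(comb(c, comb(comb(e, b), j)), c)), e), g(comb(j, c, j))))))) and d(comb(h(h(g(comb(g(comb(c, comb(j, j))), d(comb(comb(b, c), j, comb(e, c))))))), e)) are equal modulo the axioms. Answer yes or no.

Left:  d(h(h(g(comb(comb(d(comb(comb(c, comb(comb(e, b), j)), c)), e), g(comb(j, c, j)))))))
  Focus inside:  comb(comb(d(comb(comb(c, comb(comb(e, b), j)), c)), e), g(comb(j, c, j)))
  Merge nested applications:  comb(d(comb(comb(c, comb(comb(e, b), j)), c)), e, g(comb(j, c, j)))
  Canonicalize subterm:  d(comb(comb(c, comb(comb(e, b), j)), c))  →  d(comb(b, c, c, j))
  Inside:  g(comb(j, c, j))  →  g(comb(c, j, j))
  Drop the unit:  drop e
  Order the arguments:  comb(d(comb(b, c, c, j)), g(comb(c, j, j)))
  Put back:  d(h(h(g(comb(d(comb(b, c, c, j)), g(comb(c, j, j)))))))
Right:  d(comb(h(h(g(comb(g(comb(c, comb(j, j))), d(comb(comb(b, c), j, comb(e, c))))))), e))
  Focus inside:  comb(h(h(g(comb(g(comb(c, comb(j, j))), d(comb(comb(b, c), j, comb(e, c))))))), e)
  Simplify inside:  h(h(g(comb(g(comb(c, comb(j, j))), d(comb(comb(b, c), j, comb(e, c)))))))  →  h(h(g(comb(d(comb(b, c, c, j)), g(comb(c, j, j))))))
  Drop the unit:  drop e
  Sort arguments:  h(h(g(comb(d(comb(b, c, c, j)), g(comb(c, j, j))))))
  Rebuild:  d(h(h(g(comb(d(comb(b, c, c, j)), g(comb(c, j, j)))))))

Answer: yes — both canonical forms are d(h(h(g(comb(d(comb(b, c, c, j)), g(comb(c, j, j)))))))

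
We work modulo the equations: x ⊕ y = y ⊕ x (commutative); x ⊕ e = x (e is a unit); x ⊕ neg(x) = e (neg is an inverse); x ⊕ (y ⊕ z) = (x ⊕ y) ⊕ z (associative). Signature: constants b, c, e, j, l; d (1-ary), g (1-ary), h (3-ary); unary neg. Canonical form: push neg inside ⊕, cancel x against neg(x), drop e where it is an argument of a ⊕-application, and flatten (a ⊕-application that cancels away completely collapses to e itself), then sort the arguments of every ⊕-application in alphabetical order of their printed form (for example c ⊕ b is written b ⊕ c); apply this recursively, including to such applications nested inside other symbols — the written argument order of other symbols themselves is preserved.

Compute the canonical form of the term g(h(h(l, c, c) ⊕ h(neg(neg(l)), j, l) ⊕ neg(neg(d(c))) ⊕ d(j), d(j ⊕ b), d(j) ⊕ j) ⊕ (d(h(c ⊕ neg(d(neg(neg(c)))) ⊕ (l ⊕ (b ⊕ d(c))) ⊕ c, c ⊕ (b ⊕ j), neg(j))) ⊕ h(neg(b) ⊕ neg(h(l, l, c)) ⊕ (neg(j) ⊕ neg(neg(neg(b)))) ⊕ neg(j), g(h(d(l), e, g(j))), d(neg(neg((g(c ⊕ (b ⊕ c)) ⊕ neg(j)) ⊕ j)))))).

Work inside:  h(h(l, c, c) ⊕ h(neg(neg(l)), j, l) ⊕ neg(neg(d(c))) ⊕ d(j), d(j ⊕ b), d(j) ⊕ j) ⊕ (d(h(c ⊕ neg(d(neg(neg(c)))) ⊕ (l ⊕ (b ⊕ d(c))) ⊕ c, c ⊕ (b ⊕ j), neg(j))) ⊕ h(neg(b) ⊕ neg(h(l, l, c)) ⊕ (neg(j) ⊕ neg(neg(neg(b)))) ⊕ neg(j), g(h(d(l), e, g(j))), d(neg(neg((g(c ⊕ (b ⊕ c)) ⊕ neg(j)) ⊕ j)))))
Push neg inside:  distribute neg over ⊕ and collapse double neg
Collect:  h(d(c) ⊕ d(j) ⊕ h(l, c, c) ⊕ h(l, j, l), d(b ⊕ j), d(j) ⊕ j) ⊕ d(h(b ⊕ c ⊕ c ⊕ l, b ⊕ c ⊕ j, neg(j))) ⊕ h(neg(b) ⊕ neg(b) ⊕ neg(h(l, l, c)) ⊕ neg(j) ⊕ neg(j), g(h(d(l), e, g(j))), d(g(b ⊕ c ⊕ c)))
Order the arguments:  d(h(b ⊕ c ⊕ c ⊕ l, b ⊕ c ⊕ j, neg(j))) ⊕ h(d(c) ⊕ d(j) ⊕ h(l, c, c) ⊕ h(l, j, l), d(b ⊕ j), d(j) ⊕ j) ⊕ h(neg(b) ⊕ neg(b) ⊕ neg(h(l, l, c)) ⊕ neg(j) ⊕ neg(j), g(h(d(l), e, g(j))), d(g(b ⊕ c ⊕ c)))
Rebuild:  g(d(h(b ⊕ c ⊕ c ⊕ l, b ⊕ c ⊕ j, neg(j))) ⊕ h(d(c) ⊕ d(j) ⊕ h(l, c, c) ⊕ h(l, j, l), d(b ⊕ j), d(j) ⊕ j) ⊕ h(neg(b) ⊕ neg(b) ⊕ neg(h(l, l, c)) ⊕ neg(j) ⊕ neg(j), g(h(d(l), e, g(j))), d(g(b ⊕ c ⊕ c))))

Answer: g(d(h(b ⊕ c ⊕ c ⊕ l, b ⊕ c ⊕ j, neg(j))) ⊕ h(d(c) ⊕ d(j) ⊕ h(l, c, c) ⊕ h(l, j, l), d(b ⊕ j), d(j) ⊕ j) ⊕ h(neg(b) ⊕ neg(b) ⊕ neg(h(l, l, c)) ⊕ neg(j) ⊕ neg(j), g(h(d(l), e, g(j))), d(g(b ⊕ c ⊕ c))))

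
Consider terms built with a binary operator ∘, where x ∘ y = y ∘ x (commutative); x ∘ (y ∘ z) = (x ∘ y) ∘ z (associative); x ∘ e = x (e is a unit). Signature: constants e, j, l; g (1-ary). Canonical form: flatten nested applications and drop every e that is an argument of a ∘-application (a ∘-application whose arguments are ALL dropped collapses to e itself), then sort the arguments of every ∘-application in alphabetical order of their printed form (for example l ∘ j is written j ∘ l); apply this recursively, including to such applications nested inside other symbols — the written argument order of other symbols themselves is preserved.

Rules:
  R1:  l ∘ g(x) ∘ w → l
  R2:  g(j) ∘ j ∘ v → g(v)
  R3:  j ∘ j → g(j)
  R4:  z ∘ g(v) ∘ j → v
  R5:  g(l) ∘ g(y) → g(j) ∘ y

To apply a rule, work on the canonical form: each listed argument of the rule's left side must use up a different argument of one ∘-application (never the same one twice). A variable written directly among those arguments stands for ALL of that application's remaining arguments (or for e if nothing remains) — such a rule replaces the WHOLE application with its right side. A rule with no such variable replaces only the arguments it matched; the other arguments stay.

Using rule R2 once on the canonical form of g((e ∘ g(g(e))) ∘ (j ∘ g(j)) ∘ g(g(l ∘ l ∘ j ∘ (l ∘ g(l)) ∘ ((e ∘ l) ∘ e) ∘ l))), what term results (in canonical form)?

Answer: g(g(g(g(e)) ∘ g(g(g(l) ∘ j ∘ l ∘ l ∘ l ∘ l ∘ l))))

Derivation:
Canonical form:  g(g(g(e)) ∘ g(g(g(l) ∘ j ∘ l ∘ l ∘ l ∘ l ∘ l)) ∘ g(j) ∘ j)
R2 matches:  uses g(j), j;  v := g(g(e)) ∘ g(g(g(l) ∘ j ∘ l ∘ l ∘ l ∘ l ∘ l))
The variable takes the whole remainder — replace the entire application.
New term:  g(g(g(g(e)) ∘ g(g(g(l) ∘ j ∘ l ∘ l ∘ l ∘ l ∘ l))))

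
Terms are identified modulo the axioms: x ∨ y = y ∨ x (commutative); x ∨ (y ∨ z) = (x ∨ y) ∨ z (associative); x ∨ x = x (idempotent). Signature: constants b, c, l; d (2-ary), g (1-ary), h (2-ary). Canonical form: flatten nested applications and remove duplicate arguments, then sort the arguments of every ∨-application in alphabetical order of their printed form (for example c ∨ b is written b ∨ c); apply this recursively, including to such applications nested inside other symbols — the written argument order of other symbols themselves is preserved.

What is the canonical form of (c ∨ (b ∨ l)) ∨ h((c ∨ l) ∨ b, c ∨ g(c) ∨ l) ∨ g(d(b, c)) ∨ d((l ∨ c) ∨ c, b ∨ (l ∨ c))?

Un-nest:  c ∨ b ∨ l ∨ h((c ∨ l) ∨ b, c ∨ g(c) ∨ l) ∨ g(d(b, c)) ∨ d((l ∨ c) ∨ c, b ∨ (l ∨ c))
Simplify inside:  h((c ∨ l) ∨ b, c ∨ g(c) ∨ l)  →  h(b ∨ c ∨ l, c ∨ g(c) ∨ l)
Inside:  d((l ∨ c) ∨ c, b ∨ (l ∨ c))  →  d(c ∨ l, b ∨ c ∨ l)
Sort:  b ∨ c ∨ d(c ∨ l, b ∨ c ∨ l) ∨ g(d(b, c)) ∨ h(b ∨ c ∨ l, c ∨ g(c) ∨ l) ∨ l

Answer: b ∨ c ∨ d(c ∨ l, b ∨ c ∨ l) ∨ g(d(b, c)) ∨ h(b ∨ c ∨ l, c ∨ g(c) ∨ l) ∨ l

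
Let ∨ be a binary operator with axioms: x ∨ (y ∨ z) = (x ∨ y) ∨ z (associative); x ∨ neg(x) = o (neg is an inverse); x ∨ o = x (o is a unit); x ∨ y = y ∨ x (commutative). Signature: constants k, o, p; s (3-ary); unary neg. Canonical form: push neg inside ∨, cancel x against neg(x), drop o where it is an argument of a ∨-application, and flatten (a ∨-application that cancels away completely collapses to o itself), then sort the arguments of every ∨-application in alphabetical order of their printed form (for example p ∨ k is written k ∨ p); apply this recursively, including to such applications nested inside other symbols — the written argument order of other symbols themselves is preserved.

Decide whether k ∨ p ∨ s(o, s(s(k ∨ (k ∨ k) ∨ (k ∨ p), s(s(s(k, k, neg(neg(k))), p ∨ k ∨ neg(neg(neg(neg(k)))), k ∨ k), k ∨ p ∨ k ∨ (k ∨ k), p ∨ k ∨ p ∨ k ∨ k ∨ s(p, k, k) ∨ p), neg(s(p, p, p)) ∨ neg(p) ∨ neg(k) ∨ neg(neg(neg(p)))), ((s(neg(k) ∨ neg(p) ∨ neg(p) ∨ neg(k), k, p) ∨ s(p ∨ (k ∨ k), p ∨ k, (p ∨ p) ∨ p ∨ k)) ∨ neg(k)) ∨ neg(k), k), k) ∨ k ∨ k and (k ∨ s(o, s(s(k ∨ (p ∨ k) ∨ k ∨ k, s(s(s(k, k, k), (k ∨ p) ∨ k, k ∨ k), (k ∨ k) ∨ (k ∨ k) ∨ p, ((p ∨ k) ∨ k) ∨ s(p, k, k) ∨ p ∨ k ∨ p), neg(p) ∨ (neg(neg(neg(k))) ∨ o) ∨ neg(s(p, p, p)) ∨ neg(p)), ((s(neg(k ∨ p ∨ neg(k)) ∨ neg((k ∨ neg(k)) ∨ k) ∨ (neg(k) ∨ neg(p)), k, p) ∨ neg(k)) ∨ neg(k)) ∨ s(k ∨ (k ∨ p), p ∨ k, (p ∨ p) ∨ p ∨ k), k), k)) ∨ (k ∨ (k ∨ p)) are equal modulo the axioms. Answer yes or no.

Left:  k ∨ p ∨ s(o, s(s(k ∨ (k ∨ k) ∨ (k ∨ p), s(s(s(k, k, neg(neg(k))), p ∨ k ∨ neg(neg(neg(neg(k)))), k ∨ k), k ∨ p ∨ k ∨ (k ∨ k), p ∨ k ∨ p ∨ k ∨ k ∨ s(p, k, k) ∨ p), neg(s(p, p, p)) ∨ neg(p) ∨ neg(k) ∨ neg(neg(neg(p)))), ((s(neg(k) ∨ neg(p) ∨ neg(p) ∨ neg(k), k, p) ∨ s(p ∨ (k ∨ k), p ∨ k, (p ∨ p) ∨ p ∨ k)) ∨ neg(k)) ∨ neg(k), k), k) ∨ k ∨ k
  Push neg inside:  distribute neg over ∨ and collapse double neg
  Collect terms:  k ∨ k ∨ k ∨ p ∨ s(o, s(s(k ∨ k ∨ k ∨ k ∨ p, s(s(s(k, k, k), k ∨ k ∨ p, k ∨ k), k ∨ k ∨ k ∨ k ∨ p, k ∨ k ∨ k ∨ p ∨ p ∨ p ∨ s(p, k, k)), neg(k) ∨ neg(p) ∨ neg(p) ∨ neg(s(p, p, p))), neg(k) ∨ neg(k) ∨ s(k ∨ k ∨ p, k ∨ p, k ∨ p ∨ p ∨ p) ∨ s(neg(k) ∨ neg(k) ∨ neg(p) ∨ neg(p), k, p), k), k)
Right:  (k ∨ s(o, s(s(k ∨ (p ∨ k) ∨ k ∨ k, s(s(s(k, k, k), (k ∨ p) ∨ k, k ∨ k), (k ∨ k) ∨ (k ∨ k) ∨ p, ((p ∨ k) ∨ k) ∨ s(p, k, k) ∨ p ∨ k ∨ p), neg(p) ∨ (neg(neg(neg(k))) ∨ o) ∨ neg(s(p, p, p)) ∨ neg(p)), ((s(neg(k ∨ p ∨ neg(k)) ∨ neg((k ∨ neg(k)) ∨ k) ∨ (neg(k) ∨ neg(p)), k, p) ∨ neg(k)) ∨ neg(k)) ∨ s(k ∨ (k ∨ p), p ∨ k, (p ∨ p) ∨ p ∨ k), k), k)) ∨ (k ∨ (k ∨ p))
  Push neg inside:  distribute neg over ∨ and collapse double neg
  Collect:  k ∨ k ∨ k ∨ s(o, s(s(k ∨ k ∨ k ∨ k ∨ p, s(s(s(k, k, k), k ∨ k ∨ p, k ∨ k), k ∨ k ∨ k ∨ k ∨ p, k ∨ k ∨ k ∨ p ∨ p ∨ p ∨ s(p, k, k)), neg(k) ∨ neg(p) ∨ neg(p) ∨ neg(s(p, p, p))), neg(k) ∨ neg(k) ∨ s(k ∨ k ∨ p, k ∨ p, k ∨ p ∨ p ∨ p) ∨ s(neg(k) ∨ neg(k) ∨ neg(p) ∨ neg(p), k, p), k), k) ∨ p
  Sort arguments:  k ∨ k ∨ k ∨ p ∨ s(o, s(s(k ∨ k ∨ k ∨ k ∨ p, s(s(s(k, k, k), k ∨ k ∨ p, k ∨ k), k ∨ k ∨ k ∨ k ∨ p, k ∨ k ∨ k ∨ p ∨ p ∨ p ∨ s(p, k, k)), neg(k) ∨ neg(p) ∨ neg(p) ∨ neg(s(p, p, p))), neg(k) ∨ neg(k) ∨ s(k ∨ k ∨ p, k ∨ p, k ∨ p ∨ p ∨ p) ∨ s(neg(k) ∨ neg(k) ∨ neg(p) ∨ neg(p), k, p), k), k)

Answer: yes — both canonical forms are k ∨ k ∨ k ∨ p ∨ s(o, s(s(k ∨ k ∨ k ∨ k ∨ p, s(s(s(k, k, k), k ∨ k ∨ p, k ∨ k), k ∨ k ∨ k ∨ k ∨ p, k ∨ k ∨ k ∨ p ∨ p ∨ p ∨ s(p, k, k)), neg(k) ∨ neg(p) ∨ neg(p) ∨ neg(s(p, p, p))), neg(k) ∨ neg(k) ∨ s(k ∨ k ∨ p, k ∨ p, k ∨ p ∨ p ∨ p) ∨ s(neg(k) ∨ neg(k) ∨ neg(p) ∨ neg(p), k, p), k), k)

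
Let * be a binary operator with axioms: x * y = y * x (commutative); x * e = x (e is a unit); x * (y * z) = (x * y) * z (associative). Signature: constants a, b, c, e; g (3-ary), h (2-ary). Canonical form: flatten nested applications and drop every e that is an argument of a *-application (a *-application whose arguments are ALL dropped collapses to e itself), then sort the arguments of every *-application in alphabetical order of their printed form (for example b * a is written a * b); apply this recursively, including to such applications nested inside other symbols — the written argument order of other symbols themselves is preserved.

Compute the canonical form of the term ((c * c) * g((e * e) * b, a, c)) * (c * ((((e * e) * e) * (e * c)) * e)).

Un-nest:  c * c * g((e * e) * b, a, c) * c * e * e * e * e * c * e
Canonicalize subterm:  g((e * e) * b, a, c)  →  g(b, a, c)
Units out:  drop e (×5)
Order the arguments:  c * c * c * c * g(b, a, c)

Answer: c * c * c * c * g(b, a, c)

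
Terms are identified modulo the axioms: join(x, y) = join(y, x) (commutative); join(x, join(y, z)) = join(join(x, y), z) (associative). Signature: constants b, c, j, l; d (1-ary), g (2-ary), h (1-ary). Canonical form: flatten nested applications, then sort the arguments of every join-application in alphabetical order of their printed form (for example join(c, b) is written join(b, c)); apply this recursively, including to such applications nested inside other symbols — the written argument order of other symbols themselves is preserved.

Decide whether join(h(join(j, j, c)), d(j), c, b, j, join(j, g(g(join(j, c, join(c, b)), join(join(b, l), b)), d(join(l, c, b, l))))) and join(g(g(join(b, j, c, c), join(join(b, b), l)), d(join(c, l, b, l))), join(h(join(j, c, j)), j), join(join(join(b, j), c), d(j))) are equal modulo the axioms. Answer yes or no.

Answer: yes — both canonical forms are join(b, c, d(j), g(g(join(b, c, c, j), join(b, b, l)), d(join(b, c, l, l))), h(join(c, j, j)), j, j)

Derivation:
Left:  join(h(join(j, j, c)), d(j), c, b, j, join(j, g(g(join(j, c, join(c, b)), join(join(b, l), b)), d(join(l, c, b, l)))))
  Flatten:  join(h(join(j, j, c)), d(j), c, b, j, j, g(g(join(j, c, join(c, b)), join(join(b, l), b)), d(join(l, c, b, l))))
  Inside:  h(join(j, j, c))  →  h(join(c, j, j))
  Simplify inside:  g(g(join(j, c, join(c, b)), join(join(b, l), b)), d(join(l, c, b, l)))  →  g(g(join(b, c, c, j), join(b, b, l)), d(join(b, c, l, l)))
  Sort arguments:  join(b, c, d(j), g(g(join(b, c, c, j), join(b, b, l)), d(join(b, c, l, l))), h(join(c, j, j)), j, j)
Right:  join(g(g(join(b, j, c, c), join(join(b, b), l)), d(join(c, l, b, l))), join(h(join(j, c, j)), j), join(join(join(b, j), c), d(j)))
  Merge nested applications:  join(g(g(join(b, j, c, c), join(join(b, b), l)), d(join(c, l, b, l))), h(join(j, c, j)), j, b, j, c, d(j))
  Simplify inside:  g(g(join(b, j, c, c), join(join(b, b), l)), d(join(c, l, b, l)))  →  g(g(join(b, c, c, j), join(b, b, l)), d(join(b, c, l, l)))
  Canonicalize subterm:  h(join(j, c, j))  →  h(join(c, j, j))
  Sort:  join(b, c, d(j), g(g(join(b, c, c, j), join(b, b, l)), d(join(b, c, l, l))), h(join(c, j, j)), j, j)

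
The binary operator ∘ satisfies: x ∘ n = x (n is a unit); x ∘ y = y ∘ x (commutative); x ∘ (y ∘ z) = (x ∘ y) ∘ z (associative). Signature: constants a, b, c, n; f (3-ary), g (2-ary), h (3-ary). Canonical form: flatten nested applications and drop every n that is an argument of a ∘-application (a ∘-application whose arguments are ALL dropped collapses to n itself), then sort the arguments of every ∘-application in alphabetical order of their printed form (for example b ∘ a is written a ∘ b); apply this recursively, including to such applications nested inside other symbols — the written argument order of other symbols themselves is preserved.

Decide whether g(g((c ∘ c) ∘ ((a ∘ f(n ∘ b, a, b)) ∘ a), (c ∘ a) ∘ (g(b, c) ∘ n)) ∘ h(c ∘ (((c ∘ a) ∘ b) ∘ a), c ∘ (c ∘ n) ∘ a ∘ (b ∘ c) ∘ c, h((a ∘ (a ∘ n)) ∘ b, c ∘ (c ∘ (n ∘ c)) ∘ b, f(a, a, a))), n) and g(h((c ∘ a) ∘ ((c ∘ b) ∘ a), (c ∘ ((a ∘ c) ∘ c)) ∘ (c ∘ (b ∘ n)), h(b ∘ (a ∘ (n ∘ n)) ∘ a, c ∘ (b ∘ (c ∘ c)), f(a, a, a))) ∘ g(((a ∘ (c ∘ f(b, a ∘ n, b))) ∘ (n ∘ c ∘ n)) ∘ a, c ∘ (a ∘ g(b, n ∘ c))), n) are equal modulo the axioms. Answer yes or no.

Answer: yes — both canonical forms are g(g(a ∘ a ∘ c ∘ c ∘ f(b, a, b), a ∘ c ∘ g(b, c)) ∘ h(a ∘ a ∘ b ∘ c ∘ c, a ∘ b ∘ c ∘ c ∘ c ∘ c, h(a ∘ a ∘ b, b ∘ c ∘ c ∘ c, f(a, a, a))), n)

Derivation:
Left:  g(g((c ∘ c) ∘ ((a ∘ f(n ∘ b, a, b)) ∘ a), (c ∘ a) ∘ (g(b, c) ∘ n)) ∘ h(c ∘ (((c ∘ a) ∘ b) ∘ a), c ∘ (c ∘ n) ∘ a ∘ (b ∘ c) ∘ c, h((a ∘ (a ∘ n)) ∘ b, c ∘ (c ∘ (n ∘ c)) ∘ b, f(a, a, a))), n)
  Focus inside:  g((c ∘ c) ∘ ((a ∘ f(n ∘ b, a, b)) ∘ a), (c ∘ a) ∘ (g(b, c) ∘ n)) ∘ h(c ∘ (((c ∘ a) ∘ b) ∘ a), c ∘ (c ∘ n) ∘ a ∘ (b ∘ c) ∘ c, h((a ∘ (a ∘ n)) ∘ b, c ∘ (c ∘ (n ∘ c)) ∘ b, f(a, a, a)))
  Canonicalize subterm:  g((c ∘ c) ∘ ((a ∘ f(n ∘ b, a, b)) ∘ a), (c ∘ a) ∘ (g(b, c) ∘ n))  →  g(a ∘ a ∘ c ∘ c ∘ f(b, a, b), a ∘ c ∘ g(b, c))
  Canonicalize subterm:  h(c ∘ (((c ∘ a) ∘ b) ∘ a), c ∘ (c ∘ n) ∘ a ∘ (b ∘ c) ∘ c, h((a ∘ (a ∘ n)) ∘ b, c ∘ (c ∘ (n ∘ c)) ∘ b, f(a, a, a)))  →  h(a ∘ a ∘ b ∘ c ∘ c, a ∘ b ∘ c ∘ c ∘ c ∘ c, h(a ∘ a ∘ b, b ∘ c ∘ c ∘ c, f(a, a, a)))
  Order the arguments:  g(a ∘ a ∘ c ∘ c ∘ f(b, a, b), a ∘ c ∘ g(b, c)) ∘ h(a ∘ a ∘ b ∘ c ∘ c, a ∘ b ∘ c ∘ c ∘ c ∘ c, h(a ∘ a ∘ b, b ∘ c ∘ c ∘ c, f(a, a, a)))
  Reassemble:  g(g(a ∘ a ∘ c ∘ c ∘ f(b, a, b), a ∘ c ∘ g(b, c)) ∘ h(a ∘ a ∘ b ∘ c ∘ c, a ∘ b ∘ c ∘ c ∘ c ∘ c, h(a ∘ a ∘ b, b ∘ c ∘ c ∘ c, f(a, a, a))), n)
Right:  g(h((c ∘ a) ∘ ((c ∘ b) ∘ a), (c ∘ ((a ∘ c) ∘ c)) ∘ (c ∘ (b ∘ n)), h(b ∘ (a ∘ (n ∘ n)) ∘ a, c ∘ (b ∘ (c ∘ c)), f(a, a, a))) ∘ g(((a ∘ (c ∘ f(b, a ∘ n, b))) ∘ (n ∘ c ∘ n)) ∘ a, c ∘ (a ∘ g(b, n ∘ c))), n)
  Descend into:  h((c ∘ a) ∘ ((c ∘ b) ∘ a), (c ∘ ((a ∘ c) ∘ c)) ∘ (c ∘ (b ∘ n)), h(b ∘ (a ∘ (n ∘ n)) ∘ a, c ∘ (b ∘ (c ∘ c)), f(a, a, a))) ∘ g(((a ∘ (c ∘ f(b, a ∘ n, b))) ∘ (n ∘ c ∘ n)) ∘ a, c ∘ (a ∘ g(b, n ∘ c)))
  Canonicalize subterm:  h((c ∘ a) ∘ ((c ∘ b) ∘ a), (c ∘ ((a ∘ c) ∘ c)) ∘ (c ∘ (b ∘ n)), h(b ∘ (a ∘ (n ∘ n)) ∘ a, c ∘ (b ∘ (c ∘ c)), f(a, a, a)))  →  h(a ∘ a ∘ b ∘ c ∘ c, a ∘ b ∘ c ∘ c ∘ c ∘ c, h(a ∘ a ∘ b, b ∘ c ∘ c ∘ c, f(a, a, a)))
  Inside:  g(((a ∘ (c ∘ f(b, a ∘ n, b))) ∘ (n ∘ c ∘ n)) ∘ a, c ∘ (a ∘ g(b, n ∘ c)))  →  g(a ∘ a ∘ c ∘ c ∘ f(b, a, b), a ∘ c ∘ g(b, c))
  Order the arguments:  g(a ∘ a ∘ c ∘ c ∘ f(b, a, b), a ∘ c ∘ g(b, c)) ∘ h(a ∘ a ∘ b ∘ c ∘ c, a ∘ b ∘ c ∘ c ∘ c ∘ c, h(a ∘ a ∘ b, b ∘ c ∘ c ∘ c, f(a, a, a)))
  Put back:  g(g(a ∘ a ∘ c ∘ c ∘ f(b, a, b), a ∘ c ∘ g(b, c)) ∘ h(a ∘ a ∘ b ∘ c ∘ c, a ∘ b ∘ c ∘ c ∘ c ∘ c, h(a ∘ a ∘ b, b ∘ c ∘ c ∘ c, f(a, a, a))), n)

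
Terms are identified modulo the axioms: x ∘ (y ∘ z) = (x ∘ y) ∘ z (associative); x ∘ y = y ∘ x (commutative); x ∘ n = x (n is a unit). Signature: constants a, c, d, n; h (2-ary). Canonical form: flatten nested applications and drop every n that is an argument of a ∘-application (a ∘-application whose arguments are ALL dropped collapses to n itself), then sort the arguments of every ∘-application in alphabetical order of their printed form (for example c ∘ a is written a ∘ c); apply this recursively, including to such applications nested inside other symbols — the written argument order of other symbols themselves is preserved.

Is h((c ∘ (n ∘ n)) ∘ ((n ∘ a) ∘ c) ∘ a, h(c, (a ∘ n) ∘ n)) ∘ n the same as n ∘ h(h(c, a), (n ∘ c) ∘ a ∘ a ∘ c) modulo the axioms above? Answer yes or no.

Answer: no — h(a ∘ a ∘ c ∘ c, h(c, a)) vs h(h(c, a), a ∘ a ∘ c ∘ c)

Derivation:
Left:  h((c ∘ (n ∘ n)) ∘ ((n ∘ a) ∘ c) ∘ a, h(c, (a ∘ n) ∘ n)) ∘ n
  Inside:  h((c ∘ (n ∘ n)) ∘ ((n ∘ a) ∘ c) ∘ a, h(c, (a ∘ n) ∘ n))  →  h(a ∘ a ∘ c ∘ c, h(c, a))
  Units out:  drop n
  Order the arguments:  h(a ∘ a ∘ c ∘ c, h(c, a))
Right:  n ∘ h(h(c, a), (n ∘ c) ∘ a ∘ a ∘ c)
  Canonicalize subterm:  h(h(c, a), (n ∘ c) ∘ a ∘ a ∘ c)  →  h(h(c, a), a ∘ a ∘ c ∘ c)
  Units out:  drop n
  Sort arguments:  h(h(c, a), a ∘ a ∘ c ∘ c)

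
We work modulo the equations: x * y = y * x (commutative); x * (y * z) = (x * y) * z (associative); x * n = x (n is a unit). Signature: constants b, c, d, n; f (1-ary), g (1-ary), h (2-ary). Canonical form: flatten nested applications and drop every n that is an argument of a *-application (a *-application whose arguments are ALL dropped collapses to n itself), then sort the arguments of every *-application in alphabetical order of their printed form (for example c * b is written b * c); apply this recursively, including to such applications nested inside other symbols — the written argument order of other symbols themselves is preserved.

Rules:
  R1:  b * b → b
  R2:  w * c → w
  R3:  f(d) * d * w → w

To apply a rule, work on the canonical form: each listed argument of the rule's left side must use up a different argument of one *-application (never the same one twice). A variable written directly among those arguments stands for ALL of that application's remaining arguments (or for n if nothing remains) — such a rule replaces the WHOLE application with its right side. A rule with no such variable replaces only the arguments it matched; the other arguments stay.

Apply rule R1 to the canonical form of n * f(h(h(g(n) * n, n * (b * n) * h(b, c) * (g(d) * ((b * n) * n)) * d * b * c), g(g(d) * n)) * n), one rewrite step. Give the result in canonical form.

Canonical form:  f(h(h(g(n), b * b * b * c * d * g(d) * h(b, c)), g(g(d))))
Apply R1:  consuming b, b
New term:  f(h(h(g(n), b * b * c * d * g(d) * h(b, c)), g(g(d))))

Answer: f(h(h(g(n), b * b * c * d * g(d) * h(b, c)), g(g(d))))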